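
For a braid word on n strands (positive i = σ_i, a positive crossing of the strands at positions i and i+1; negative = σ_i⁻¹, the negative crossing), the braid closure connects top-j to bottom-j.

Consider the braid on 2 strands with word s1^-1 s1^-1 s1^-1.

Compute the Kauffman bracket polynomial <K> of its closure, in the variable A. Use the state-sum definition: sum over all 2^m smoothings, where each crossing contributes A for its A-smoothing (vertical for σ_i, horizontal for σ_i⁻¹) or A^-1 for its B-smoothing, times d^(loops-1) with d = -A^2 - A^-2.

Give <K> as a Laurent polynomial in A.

Braid: s1^-1 s1^-1 s1^-1 on 2 strands, 3 crossings.
Writhe w = (#positive) - (#negative) = 0 - 3 = -3.
State-sum expansion of <K>. There are 2^3 = 8 states.
Smooth each crossing (0=||, 1=⌣⌢); contribution A^(Σ sign_k(1-2s_k)) * d^(L-1).
  state 000: A-exp=-3, loops=2, term = A^-3 * d^1
  state 001: A-exp=-1, loops=1, term = A^-1 * d^0
  state 010: A-exp=-1, loops=1, term = A^-1 * d^0
  state 011: A-exp=+1, loops=2, term = A^1 * d^1
  state 100: A-exp=-1, loops=1, term = A^-1 * d^0
  state 101: A-exp=+1, loops=2, term = A^1 * d^1
  state 110: A-exp=+1, loops=2, term = A^1 * d^1
  state 111: A-exp=+3, loops=3, term = A^3 * d^2
Collect the terms by A-exponent (count of states per loop number):
Powers of d = -A^2 - A^-2: d^2 = A^4 + 2 + A^-4.
  A^3 * (d^2) = A^7 + 2*A^3 + A^-1
  A^1 * (3*d) = -3*A^3 - 3*A^-1
  A^-1 * (3) = 3*A^-1
  A^-3 * (d) = -A^-1 - A^-5
Summing the groups: <K> = A^7 - A^3 - A^-5

Answer: A^7 - A^3 - A^-5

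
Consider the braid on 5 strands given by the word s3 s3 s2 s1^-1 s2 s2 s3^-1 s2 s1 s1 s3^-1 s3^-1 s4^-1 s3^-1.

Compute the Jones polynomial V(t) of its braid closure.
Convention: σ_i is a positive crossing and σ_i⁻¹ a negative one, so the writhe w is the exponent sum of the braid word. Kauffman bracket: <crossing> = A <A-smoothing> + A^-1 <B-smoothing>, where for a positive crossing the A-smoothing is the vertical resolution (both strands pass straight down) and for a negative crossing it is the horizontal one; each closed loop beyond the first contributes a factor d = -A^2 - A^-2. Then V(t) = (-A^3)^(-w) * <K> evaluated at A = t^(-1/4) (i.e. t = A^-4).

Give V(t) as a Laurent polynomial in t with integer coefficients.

t^7 - 2*t^6 + 3*t^5 - 5*t^4 + 5*t^3 - 4*t^2 + 4*t - 2 + t^-1

Derivation:
The presented braid s3 s3 s2 s1^-1 s2 s2 s3^-1 s2 s1 s1 s3^-1 s3^-1 s4^-1 s3^-1 on 5 strands reduces by inverse Markov moves (closure unchanged at each step):
  Deconjugate: the word is γ·β·γ⁻¹ with γ = s3 (prefix) and γ⁻¹ = s3^-1 (suffix); strip both.
  Destabilize: the word has the form β·s4^-1 where s4^-1 occurs only as the final letter (β ∈ B_4); drop it and the last strand → 4 strands.
  Deconjugate: the word is γ·β·γ⁻¹ with γ = s3 (prefix) and γ⁻¹ = s3^-1 (suffix); strip both.
Reduced to β = s2 s1^-1 s2 s2 s3^-1 s2 s1 s1 s3^-1 on 4 strands, 9 crossings.
Compute on β:
Braid: s2 s1^-1 s2 s2 s3^-1 s2 s1 s1 s3^-1 on 4 strands, 9 crossings.
Writhe w = (#positive) - (#negative) = 6 - 3 = 3.
Computing the Kauffman bracket via state sum. There are 2^9 = 512 states.
Each crossing splits two ways (0=vertical, 1=horizontal). The state's weight is A^(#A-smoothings - #B-smoothings) * d^(loops - 1).
Tabulate the states by total A-exponent and number of loops L (A-exp: L × count):
  A^9: L=3 ×1
  A^7: L=2 ×6, L=4 ×3
  A^5: L=1 ×11, L=3 ×24, L=5 ×1
  A^3: L=2 ×68, L=4 ×16
  A^1: L=1 ×38, L=3 ×85, L=5 ×3
  A^-1: L=2 ×77, L=4 ×49
  A^-3: L=3 ×69, L=5 ×15
  A^-5: L=4 ×34, L=6 ×2
  A^-7: L=5 ×9
  A^-9: L=6 ×1
Each group contributes A^e * Σ count * d^(L-1):
Powers of d = -A^2 - A^-2: d^2 = A^4 + 2 + A^-4; d^3 = -A^6 - 3*A^2 - 3*A^-2 - A^-6; d^4 = A^8 + 4*A^4 + 6 + 4*A^-4 + A^-8; d^5 = -A^10 - 5*A^6 - 10*A^2 - 10*A^-2 - 5*A^-6 - A^-10.
  A^9 * (d^2) = A^13 + 2*A^9 + A^5
  A^7 * (6*d + 3*d^3) = -3*A^13 - 15*A^9 - 15*A^5 - 3*A
  A^5 * (11 + 24*d^2 + d^4) = A^13 + 28*A^9 + 65*A^5 + 28*A + A^-3
  A^3 * (68*d + 16*d^3) = -16*A^9 - 116*A^5 - 116*A - 16*A^-3
  A^1 * (38 + 85*d^2 + 3*d^4) = 3*A^9 + 97*A^5 + 226*A + 97*A^-3 + 3*A^-7
  A^-1 * (77*d + 49*d^3) = -49*A^5 - 224*A - 224*A^-3 - 49*A^-7
  A^-3 * (69*d^2 + 15*d^4) = 15*A^5 + 129*A + 228*A^-3 + 129*A^-7 + 15*A^-11
  A^-5 * (34*d^3 + 2*d^5) = -2*A^5 - 44*A - 122*A^-3 - 122*A^-7 - 44*A^-11 - 2*A^-15
  A^-7 * (9*d^4) = 9*A + 36*A^-3 + 54*A^-7 + 36*A^-11 + 9*A^-15
  A^-9 * (d^5) = -A - 5*A^-3 - 10*A^-7 - 10*A^-11 - 5*A^-15 - A^-19
Summing the groups: <K> = -A^13 + 2*A^9 - 4*A^5 + 4*A - 5*A^-3 + 5*A^-7 - 3*A^-11 + 2*A^-15 - A^-19
Normalise by the writhe: (-A^3)^(-w) = (-A^3)^(-3) = -A^-9, so f(A) = -A^-9 * <K> = A^4 - 2 + 4*A^-4 - 4*A^-8 + 5*A^-12 - 5*A^-16 + 3*A^-20 - 2*A^-24 + A^-28.
Substitute A = t^(-1/4), i.e. A^e → t^(-e/4): V(t) = t^7 - 2*t^6 + 3*t^5 - 5*t^4 + 5*t^3 - 4*t^2 + 4*t - 2 + t^-1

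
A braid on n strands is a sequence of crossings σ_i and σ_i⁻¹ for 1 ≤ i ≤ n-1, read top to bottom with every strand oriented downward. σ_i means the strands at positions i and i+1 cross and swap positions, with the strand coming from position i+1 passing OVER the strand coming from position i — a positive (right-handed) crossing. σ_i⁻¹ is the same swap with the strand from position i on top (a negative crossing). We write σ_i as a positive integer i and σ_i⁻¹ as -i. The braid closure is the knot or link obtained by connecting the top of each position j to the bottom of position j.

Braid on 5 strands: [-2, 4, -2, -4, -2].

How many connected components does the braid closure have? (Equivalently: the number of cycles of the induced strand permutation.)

4

Derivation:
Track the strand permutation on 5 strands, starting from identity.
  step 1: s2^-1 swaps positions 2,3 -> [1 3 2 4 5]
  step 2: s4 swaps positions 4,5 -> [1 3 2 5 4]
  step 3: s2^-1 swaps positions 2,3 -> [1 2 3 5 4]
  step 4: s4^-1 swaps positions 4,5 -> [1 2 3 4 5]
  step 5: s2^-1 swaps positions 2,3 -> [1 3 2 4 5]
Final permutation (position -> original strand): [1 3 2 4 5]
Closure components = cycle count of this permutation = 4.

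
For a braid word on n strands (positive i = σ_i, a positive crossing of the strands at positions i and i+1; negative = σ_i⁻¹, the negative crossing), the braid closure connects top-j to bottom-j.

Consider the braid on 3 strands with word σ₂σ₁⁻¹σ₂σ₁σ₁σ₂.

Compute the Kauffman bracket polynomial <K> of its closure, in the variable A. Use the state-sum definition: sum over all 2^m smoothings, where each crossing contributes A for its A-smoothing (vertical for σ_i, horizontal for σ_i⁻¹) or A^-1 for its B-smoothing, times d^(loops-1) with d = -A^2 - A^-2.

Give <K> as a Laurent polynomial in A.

A^8 - A^4 + 2 - A^-4 + A^-8 - A^-12

Derivation:
Braid: s2 s1^-1 s2 s1 s1 s2 on 3 strands, 6 crossings.
Writhe w = (#positive) - (#negative) = 5 - 1 = 4.
Enumerate smoothing states for the bracket polynomial. There are 2^6 = 64 states.
Each crossing splits two ways (0=vertical, 1=horizontal). The state's weight is A^(#A-smoothings - #B-smoothings) * d^(loops - 1).
Tabulate the states by total A-exponent and number of loops L (A-exp: L × count):
  A^6: L=2 ×1
  A^4: L=1 ×3, L=3 ×3
  A^2: L=2 ×14, L=4 ×1
  A^0: L=1 ×10, L=3 ×10
  A^-2: L=2 ×13, L=4 ×2
  A^-4: L=3 ×6
  A^-6: L=4 ×1
Each group contributes A^e * Σ count * d^(L-1):
Powers of d = -A^2 - A^-2: d^2 = A^4 + 2 + A^-4; d^3 = -A^6 - 3*A^2 - 3*A^-2 - A^-6.
  A^6 * (d) = -A^8 - A^4
  A^4 * (3 + 3*d^2) = 3*A^8 + 9*A^4 + 3
  A^2 * (14*d + d^3) = -A^8 - 17*A^4 - 17 - A^-4
  A^0 * (10 + 10*d^2) = 10*A^4 + 30 + 10*A^-4
  A^-2 * (13*d + 2*d^3) = -2*A^4 - 19 - 19*A^-4 - 2*A^-8
  A^-4 * (6*d^2) = 6 + 12*A^-4 + 6*A^-8
  A^-6 * (d^3) = -1 - 3*A^-4 - 3*A^-8 - A^-12
Summing the groups: <K> = A^8 - A^4 + 2 - A^-4 + A^-8 - A^-12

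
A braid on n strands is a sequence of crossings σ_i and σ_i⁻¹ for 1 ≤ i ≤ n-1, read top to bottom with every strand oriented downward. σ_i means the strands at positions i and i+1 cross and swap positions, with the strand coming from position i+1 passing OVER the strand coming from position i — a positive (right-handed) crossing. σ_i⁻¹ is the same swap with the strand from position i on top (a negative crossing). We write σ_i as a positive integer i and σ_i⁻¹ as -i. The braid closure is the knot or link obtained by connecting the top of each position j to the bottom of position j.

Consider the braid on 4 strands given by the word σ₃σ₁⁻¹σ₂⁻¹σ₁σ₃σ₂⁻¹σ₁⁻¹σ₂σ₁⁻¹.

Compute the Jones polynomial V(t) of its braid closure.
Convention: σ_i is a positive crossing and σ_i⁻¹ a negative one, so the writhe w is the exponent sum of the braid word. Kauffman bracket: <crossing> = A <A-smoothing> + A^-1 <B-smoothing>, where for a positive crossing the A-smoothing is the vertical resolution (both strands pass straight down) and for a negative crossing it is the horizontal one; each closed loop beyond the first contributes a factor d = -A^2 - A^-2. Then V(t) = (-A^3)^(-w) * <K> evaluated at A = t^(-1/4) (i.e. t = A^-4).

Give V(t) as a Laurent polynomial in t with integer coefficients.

t^2 - 2*t + 3 - 3*t^-1 + 3*t^-2 - 2*t^-3 + 2*t^-4 - t^-5

Derivation:
Braid: s3 s1^-1 s2^-1 s1 s3 s2^-1 s1^-1 s2 s1^-1 on 4 strands, 9 crossings.
Writhe w = (#positive) - (#negative) = 4 - 5 = -1.
Enumerate smoothing states for the bracket polynomial. There are 2^9 = 512 states.
Smooth each crossing (0=||, 1=⌣⌢); contribution A^(Σ sign_k(1-2s_k)) * d^(L-1).
Tabulate the states by total A-exponent and number of loops L (A-exp: L × count):
  A^9: L=5 ×1
  A^7: L=4 ×9
  A^5: L=3 ×32, L=5 ×4
  A^3: L=2 ×53, L=4 ×30, L=6 ×1
  A^1: L=1 ×35, L=3 ×80, L=5 ×11
  A^-1: L=2 ×86, L=4 ×39, L=6 ×1
  A^-3: L=1 ×21, L=3 ×58, L=5 ×5
  A^-5: L=2 ×26, L=4 ×10
  A^-7: L=1 ×3, L=3 ×6
  A^-9: L=2 ×1
Each group contributes A^e * Σ count * d^(L-1):
Powers of d = -A^2 - A^-2: d^2 = A^4 + 2 + A^-4; d^3 = -A^6 - 3*A^2 - 3*A^-2 - A^-6; d^4 = A^8 + 4*A^4 + 6 + 4*A^-4 + A^-8; d^5 = -A^10 - 5*A^6 - 10*A^2 - 10*A^-2 - 5*A^-6 - A^-10.
  A^9 * (d^4) = A^17 + 4*A^13 + 6*A^9 + 4*A^5 + A
  A^7 * (9*d^3) = -9*A^13 - 27*A^9 - 27*A^5 - 9*A
  A^5 * (32*d^2 + 4*d^4) = 4*A^13 + 48*A^9 + 88*A^5 + 48*A + 4*A^-3
  A^3 * (53*d + 30*d^3 + d^5) = -A^13 - 35*A^9 - 153*A^5 - 153*A - 35*A^-3 - A^-7
  A^1 * (35 + 80*d^2 + 11*d^4) = 11*A^9 + 124*A^5 + 261*A + 124*A^-3 + 11*A^-7
  A^-1 * (86*d + 39*d^3 + d^5) = -A^9 - 44*A^5 - 213*A - 213*A^-3 - 44*A^-7 - A^-11
  A^-3 * (21 + 58*d^2 + 5*d^4) = 5*A^5 + 78*A + 167*A^-3 + 78*A^-7 + 5*A^-11
  A^-5 * (26*d + 10*d^3) = -10*A - 56*A^-3 - 56*A^-7 - 10*A^-11
  A^-7 * (3 + 6*d^2) = 6*A^-3 + 15*A^-7 + 6*A^-11
  A^-9 * (d) = -A^-7 - A^-11
Summing the groups: <K> = A^17 - 2*A^13 + 2*A^9 - 3*A^5 + 3*A - 3*A^-3 + 2*A^-7 - A^-11
Normalise by the writhe: (-A^3)^(-w) = (-A^3)^(1) = -A^3, so f(A) = -A^3 * <K> = -A^20 + 2*A^16 - 2*A^12 + 3*A^8 - 3*A^4 + 3 - 2*A^-4 + A^-8.
Substitute A = t^(-1/4), i.e. A^e → t^(-e/4): V(t) = t^2 - 2*t + 3 - 3*t^-1 + 3*t^-2 - 2*t^-3 + 2*t^-4 - t^-5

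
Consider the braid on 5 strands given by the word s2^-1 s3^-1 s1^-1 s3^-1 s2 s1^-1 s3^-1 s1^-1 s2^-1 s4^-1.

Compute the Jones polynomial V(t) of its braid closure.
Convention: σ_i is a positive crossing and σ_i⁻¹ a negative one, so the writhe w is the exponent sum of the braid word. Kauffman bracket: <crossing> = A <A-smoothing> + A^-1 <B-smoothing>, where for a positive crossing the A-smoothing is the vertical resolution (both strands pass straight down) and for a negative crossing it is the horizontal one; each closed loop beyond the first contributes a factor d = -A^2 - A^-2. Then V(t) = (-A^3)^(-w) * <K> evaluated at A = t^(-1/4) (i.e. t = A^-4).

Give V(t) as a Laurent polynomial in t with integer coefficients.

t^-2 - 2*t^-3 + 5*t^-4 - 5*t^-5 + 6*t^-6 - 6*t^-7 + 4*t^-8 - 3*t^-9 + t^-10

Derivation:
The presented braid s2^-1 s3^-1 s1^-1 s3^-1 s2 s1^-1 s3^-1 s1^-1 s2^-1 s4^-1 on 5 strands reduces by inverse Markov moves (closure unchanged at each step):
  Destabilize: the word has the form β·s4^-1 where s4^-1 occurs only as the final letter (β ∈ B_4); drop it and the last strand → 4 strands.
Reduced to β = s2^-1 s3^-1 s1^-1 s3^-1 s2 s1^-1 s3^-1 s1^-1 s2^-1 on 4 strands, 9 crossings.
Compute on β:
Braid: s2^-1 s3^-1 s1^-1 s3^-1 s2 s1^-1 s3^-1 s1^-1 s2^-1 on 4 strands, 9 crossings.
Writhe w = (#positive) - (#negative) = 1 - 8 = -7.
Computing the Kauffman bracket via state sum. There are 2^9 = 512 states.
Smooth each crossing (0=||, 1=⌣⌢); contribution A^(Σ sign_k(1-2s_k)) * d^(L-1).
Tabulate the states by total A-exponent and number of loops L (A-exp: L × count):
  A^9: L=6 ×1
  A^7: L=5 ×9
  A^5: L=4 ×35, L=6 ×1
  A^3: L=3 ×74, L=5 ×10
  A^1: L=2 ×85, L=4 ×41
  A^-1: L=1 ×42, L=3 ×80, L=5 ×4
  A^-3: L=2 ×65, L=4 ×19
  A^-5: L=1 ×9, L=3 ×26, L=5 ×1
  A^-7: L=2 ×6, L=4 ×3
  A^-9: L=3 ×1
Each group contributes A^e * Σ count * d^(L-1):
Powers of d = -A^2 - A^-2: d^2 = A^4 + 2 + A^-4; d^3 = -A^6 - 3*A^2 - 3*A^-2 - A^-6; d^4 = A^8 + 4*A^4 + 6 + 4*A^-4 + A^-8; d^5 = -A^10 - 5*A^6 - 10*A^2 - 10*A^-2 - 5*A^-6 - A^-10.
  A^9 * (d^5) = -A^19 - 5*A^15 - 10*A^11 - 10*A^7 - 5*A^3 - A^-1
  A^7 * (9*d^4) = 9*A^15 + 36*A^11 + 54*A^7 + 36*A^3 + 9*A^-1
  A^5 * (35*d^3 + d^5) = -A^15 - 40*A^11 - 115*A^7 - 115*A^3 - 40*A^-1 - A^-5
  A^3 * (74*d^2 + 10*d^4) = 10*A^11 + 114*A^7 + 208*A^3 + 114*A^-1 + 10*A^-5
  A^1 * (85*d + 41*d^3) = -41*A^7 - 208*A^3 - 208*A^-1 - 41*A^-5
  A^-1 * (42 + 80*d^2 + 4*d^4) = 4*A^7 + 96*A^3 + 226*A^-1 + 96*A^-5 + 4*A^-9
  A^-3 * (65*d + 19*d^3) = -19*A^3 - 122*A^-1 - 122*A^-5 - 19*A^-9
  A^-5 * (9 + 26*d^2 + d^4) = A^3 + 30*A^-1 + 67*A^-5 + 30*A^-9 + A^-13
  A^-7 * (6*d + 3*d^3) = -3*A^-1 - 15*A^-5 - 15*A^-9 - 3*A^-13
  A^-9 * (d^2) = A^-5 + 2*A^-9 + A^-13
Summing the groups: <K> = -A^19 + 3*A^15 - 4*A^11 + 6*A^7 - 6*A^3 + 5*A^-1 - 5*A^-5 + 2*A^-9 - A^-13
Normalise by the writhe: (-A^3)^(-w) = (-A^3)^(7) = -A^21, so f(A) = -A^21 * <K> = A^40 - 3*A^36 + 4*A^32 - 6*A^28 + 6*A^24 - 5*A^20 + 5*A^16 - 2*A^12 + A^8.
Substitute A = t^(-1/4), i.e. A^e → t^(-e/4): V(t) = t^-2 - 2*t^-3 + 5*t^-4 - 5*t^-5 + 6*t^-6 - 6*t^-7 + 4*t^-8 - 3*t^-9 + t^-10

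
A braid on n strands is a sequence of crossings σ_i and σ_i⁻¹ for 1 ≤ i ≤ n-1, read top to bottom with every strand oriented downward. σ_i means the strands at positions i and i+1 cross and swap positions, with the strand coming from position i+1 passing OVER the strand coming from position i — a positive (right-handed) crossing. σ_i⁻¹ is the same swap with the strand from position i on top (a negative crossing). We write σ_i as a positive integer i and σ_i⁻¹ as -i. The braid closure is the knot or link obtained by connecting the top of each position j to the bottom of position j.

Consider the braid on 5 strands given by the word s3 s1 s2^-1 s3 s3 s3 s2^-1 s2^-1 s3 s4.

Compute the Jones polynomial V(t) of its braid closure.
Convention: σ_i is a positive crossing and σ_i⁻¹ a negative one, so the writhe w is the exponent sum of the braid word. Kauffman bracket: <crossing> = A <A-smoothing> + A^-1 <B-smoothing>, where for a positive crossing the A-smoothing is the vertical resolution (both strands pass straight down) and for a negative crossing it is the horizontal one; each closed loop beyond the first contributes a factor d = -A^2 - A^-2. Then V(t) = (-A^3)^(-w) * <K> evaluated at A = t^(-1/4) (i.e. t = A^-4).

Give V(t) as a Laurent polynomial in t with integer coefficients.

-t^6 + 2*t^5 - 4*t^4 + 5*t^3 - 4*t^2 + 5*t - 3 + 2*t^-1 - t^-2

Derivation:
The presented braid s3 s1 s2^-1 s3 s3 s3 s2^-1 s2^-1 s3 s4 on 5 strands reduces by inverse Markov moves (closure unchanged at each step):
  Destabilize: the word has the form β·s4 where s4 occurs only as the final letter (β ∈ B_4); drop it and the last strand → 4 strands.
Reduced to β = s3 s1 s2^-1 s3 s3 s3 s2^-1 s2^-1 s3 on 4 strands, 9 crossings.
Compute on β:
Braid: s3 s1 s2^-1 s3 s3 s3 s2^-1 s2^-1 s3 on 4 strands, 9 crossings.
Writhe w = (#positive) - (#negative) = 6 - 3 = 3.
State-sum expansion of <K>. There are 2^9 = 512 states.
Each crossing splits two ways (0=vertical, 1=horizontal). The state's weight is A^(#A-smoothings - #B-smoothings) * d^(loops - 1).
Tabulate the states by total A-exponent and number of loops L (A-exp: L × count):
  A^9: L=5 ×1
  A^7: L=4 ×9
  A^5: L=3 ×32, L=5 ×4
  A^3: L=2 ×51, L=4 ×32, L=6 ×1
  A^1: L=1 ×27, L=3 ×81, L=5 ×18
  A^-1: L=2 ×53, L=4 ×67, L=6 ×6
  A^-3: L=3 ×50, L=5 ×33, L=7 ×1
  A^-5: L=4 ×27, L=6 ×9
  A^-7: L=5 ×8, L=7 ×1
  A^-9: L=6 ×1
Each group contributes A^e * Σ count * d^(L-1):
Powers of d = -A^2 - A^-2: d^2 = A^4 + 2 + A^-4; d^3 = -A^6 - 3*A^2 - 3*A^-2 - A^-6; d^4 = A^8 + 4*A^4 + 6 + 4*A^-4 + A^-8; d^5 = -A^10 - 5*A^6 - 10*A^2 - 10*A^-2 - 5*A^-6 - A^-10; d^6 = A^12 + 6*A^8 + 15*A^4 + 20 + 15*A^-4 + 6*A^-8 + A^-12.
  A^9 * (d^4) = A^17 + 4*A^13 + 6*A^9 + 4*A^5 + A
  A^7 * (9*d^3) = -9*A^13 - 27*A^9 - 27*A^5 - 9*A
  A^5 * (32*d^2 + 4*d^4) = 4*A^13 + 48*A^9 + 88*A^5 + 48*A + 4*A^-3
  A^3 * (51*d + 32*d^3 + d^5) = -A^13 - 37*A^9 - 157*A^5 - 157*A - 37*A^-3 - A^-7
  A^1 * (27 + 81*d^2 + 18*d^4) = 18*A^9 + 153*A^5 + 297*A + 153*A^-3 + 18*A^-7
  A^-1 * (53*d + 67*d^3 + 6*d^5) = -6*A^9 - 97*A^5 - 314*A - 314*A^-3 - 97*A^-7 - 6*A^-11
  A^-3 * (50*d^2 + 33*d^4 + d^6) = A^9 + 39*A^5 + 197*A + 318*A^-3 + 197*A^-7 + 39*A^-11 + A^-15
  A^-5 * (27*d^3 + 9*d^5) = -9*A^5 - 72*A - 171*A^-3 - 171*A^-7 - 72*A^-11 - 9*A^-15
  A^-7 * (8*d^4 + d^6) = A^5 + 14*A + 47*A^-3 + 68*A^-7 + 47*A^-11 + 14*A^-15 + A^-19
  A^-9 * (d^5) = -A - 5*A^-3 - 10*A^-7 - 10*A^-11 - 5*A^-15 - A^-19
Summing the groups: <K> = A^17 - 2*A^13 + 3*A^9 - 5*A^5 + 4*A - 5*A^-3 + 4*A^-7 - 2*A^-11 + A^-15
Normalise by the writhe: (-A^3)^(-w) = (-A^3)^(-3) = -A^-9, so f(A) = -A^-9 * <K> = -A^8 + 2*A^4 - 3 + 5*A^-4 - 4*A^-8 + 5*A^-12 - 4*A^-16 + 2*A^-20 - A^-24.
Substitute A = t^(-1/4), i.e. A^e → t^(-e/4): V(t) = -t^6 + 2*t^5 - 4*t^4 + 5*t^3 - 4*t^2 + 5*t - 3 + 2*t^-1 - t^-2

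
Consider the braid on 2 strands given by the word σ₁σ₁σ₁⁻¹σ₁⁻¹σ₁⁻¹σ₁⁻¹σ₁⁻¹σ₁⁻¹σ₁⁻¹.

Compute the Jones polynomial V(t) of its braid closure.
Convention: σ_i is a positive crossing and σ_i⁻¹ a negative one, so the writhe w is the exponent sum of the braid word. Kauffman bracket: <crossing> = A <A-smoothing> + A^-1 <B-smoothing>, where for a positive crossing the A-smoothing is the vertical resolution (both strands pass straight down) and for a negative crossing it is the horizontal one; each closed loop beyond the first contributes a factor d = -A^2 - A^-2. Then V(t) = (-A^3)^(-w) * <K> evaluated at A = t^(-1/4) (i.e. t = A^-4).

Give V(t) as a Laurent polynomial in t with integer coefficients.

The presented braid s1 s1 s1^-1 s1^-1 s1^-1 s1^-1 s1^-1 s1^-1 s1^-1 on 2 strands reduces by inverse Markov moves (closure unchanged at each step):
  Deconjugate: the word is γ·β·γ⁻¹ with γ = s1 s1 (prefix) and γ⁻¹ = s1^-1 s1^-1 (suffix); strip both.
Reduced to β = s1^-1 s1^-1 s1^-1 s1^-1 s1^-1 on 2 strands, 5 crossings.
Compute on β:
Braid: s1^-1 s1^-1 s1^-1 s1^-1 s1^-1 on 2 strands, 5 crossings.
Writhe w = (#positive) - (#negative) = 0 - 5 = -5.
Computing the Kauffman bracket via state sum. There are 2^5 = 32 states.
Each crossing splits two ways (0=vertical, 1=horizontal). The state's weight is A^(#A-smoothings - #B-smoothings) * d^(loops - 1).
  state 00000: A-exp=-5, loops=2, term = A^-5 * d^1
  state 00001: A-exp=-3, loops=1, term = A^-3 * d^0
  state 00010: A-exp=-3, loops=1, term = A^-3 * d^0
  state 00011: A-exp=-1, loops=2, term = A^-1 * d^1
  state 00100: A-exp=-3, loops=1, term = A^-3 * d^0
  state 00101: A-exp=-1, loops=2, term = A^-1 * d^1
  state 00110: A-exp=-1, loops=2, term = A^-1 * d^1
  state 00111: A-exp=+1, loops=3, term = A^1 * d^2
  state 01000: A-exp=-3, loops=1, term = A^-3 * d^0
  state 01001: A-exp=-1, loops=2, term = A^-1 * d^1
  state 01010: A-exp=-1, loops=2, term = A^-1 * d^1
  state 01011: A-exp=+1, loops=3, term = A^1 * d^2
  state 01100: A-exp=-1, loops=2, term = A^-1 * d^1
  state 01101: A-exp=+1, loops=3, term = A^1 * d^2
  state 01110: A-exp=+1, loops=3, term = A^1 * d^2
  state 01111: A-exp=+3, loops=4, term = A^3 * d^3
  state 10000: A-exp=-3, loops=1, term = A^-3 * d^0
  state 10001: A-exp=-1, loops=2, term = A^-1 * d^1
  state 10010: A-exp=-1, loops=2, term = A^-1 * d^1
  state 10011: A-exp=+1, loops=3, term = A^1 * d^2
  state 10100: A-exp=-1, loops=2, term = A^-1 * d^1
  state 10101: A-exp=+1, loops=3, term = A^1 * d^2
  state 10110: A-exp=+1, loops=3, term = A^1 * d^2
  state 10111: A-exp=+3, loops=4, term = A^3 * d^3
  state 11000: A-exp=-1, loops=2, term = A^-1 * d^1
  state 11001: A-exp=+1, loops=3, term = A^1 * d^2
  state 11010: A-exp=+1, loops=3, term = A^1 * d^2
  state 11011: A-exp=+3, loops=4, term = A^3 * d^3
  state 11100: A-exp=+1, loops=3, term = A^1 * d^2
  state 11101: A-exp=+3, loops=4, term = A^3 * d^3
  state 11110: A-exp=+3, loops=4, term = A^3 * d^3
  state 11111: A-exp=+5, loops=5, term = A^5 * d^4
Collect the terms by A-exponent (count of states per loop number):
Powers of d = -A^2 - A^-2: d^2 = A^4 + 2 + A^-4; d^3 = -A^6 - 3*A^2 - 3*A^-2 - A^-6; d^4 = A^8 + 4*A^4 + 6 + 4*A^-4 + A^-8.
  A^5 * (d^4) = A^13 + 4*A^9 + 6*A^5 + 4*A + A^-3
  A^3 * (5*d^3) = -5*A^9 - 15*A^5 - 15*A - 5*A^-3
  A^1 * (10*d^2) = 10*A^5 + 20*A + 10*A^-3
  A^-1 * (10*d) = -10*A - 10*A^-3
  A^-3 * (5) = 5*A^-3
  A^-5 * (d) = -A^-3 - A^-7
Summing the groups: <K> = A^13 - A^9 + A^5 - A - A^-7
Normalise by the writhe: (-A^3)^(-w) = (-A^3)^(5) = -A^15, so f(A) = -A^15 * <K> = -A^28 + A^24 - A^20 + A^16 + A^8.
Substitute A = t^(-1/4), i.e. A^e → t^(-e/4): V(t) = t^-2 + t^-4 - t^-5 + t^-6 - t^-7

Answer: t^-2 + t^-4 - t^-5 + t^-6 - t^-7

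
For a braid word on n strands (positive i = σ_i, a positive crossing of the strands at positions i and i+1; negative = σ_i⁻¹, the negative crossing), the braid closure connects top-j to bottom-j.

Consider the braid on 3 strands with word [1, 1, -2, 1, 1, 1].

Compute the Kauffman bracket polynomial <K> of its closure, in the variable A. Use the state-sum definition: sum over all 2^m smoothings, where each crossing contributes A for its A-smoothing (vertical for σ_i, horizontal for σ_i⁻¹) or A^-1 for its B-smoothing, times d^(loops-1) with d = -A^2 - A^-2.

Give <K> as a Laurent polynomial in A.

A^4 + A^-4 - A^-8 + A^-12 - A^-16

Derivation:
Braid: s1 s1 s2^-1 s1 s1 s1 on 3 strands, 6 crossings.
Writhe w = (#positive) - (#negative) = 5 - 1 = 4.
Computing the Kauffman bracket via state sum. There are 2^6 = 64 states.
Smooth each crossing (0=||, 1=⌣⌢); contribution A^(Σ sign_k(1-2s_k)) * d^(L-1).
Tabulate the states by total A-exponent and number of loops L (A-exp: L × count):
  A^6: L=2 ×1
  A^4: L=1 ×5, L=3 ×1
  A^2: L=2 ×15
  A^0: L=3 ×20
  A^-2: L=4 ×15
  A^-4: L=5 ×6
  A^-6: L=6 ×1
Each group contributes A^e * Σ count * d^(L-1):
Powers of d = -A^2 - A^-2: d^2 = A^4 + 2 + A^-4; d^3 = -A^6 - 3*A^2 - 3*A^-2 - A^-6; d^4 = A^8 + 4*A^4 + 6 + 4*A^-4 + A^-8; d^5 = -A^10 - 5*A^6 - 10*A^2 - 10*A^-2 - 5*A^-6 - A^-10.
  A^6 * (d) = -A^8 - A^4
  A^4 * (5 + d^2) = A^8 + 7*A^4 + 1
  A^2 * (15*d) = -15*A^4 - 15
  A^0 * (20*d^2) = 20*A^4 + 40 + 20*A^-4
  A^-2 * (15*d^3) = -15*A^4 - 45 - 45*A^-4 - 15*A^-8
  A^-4 * (6*d^4) = 6*A^4 + 24 + 36*A^-4 + 24*A^-8 + 6*A^-12
  A^-6 * (d^5) = -A^4 - 5 - 10*A^-4 - 10*A^-8 - 5*A^-12 - A^-16
Summing the groups: <K> = A^4 + A^-4 - A^-8 + A^-12 - A^-16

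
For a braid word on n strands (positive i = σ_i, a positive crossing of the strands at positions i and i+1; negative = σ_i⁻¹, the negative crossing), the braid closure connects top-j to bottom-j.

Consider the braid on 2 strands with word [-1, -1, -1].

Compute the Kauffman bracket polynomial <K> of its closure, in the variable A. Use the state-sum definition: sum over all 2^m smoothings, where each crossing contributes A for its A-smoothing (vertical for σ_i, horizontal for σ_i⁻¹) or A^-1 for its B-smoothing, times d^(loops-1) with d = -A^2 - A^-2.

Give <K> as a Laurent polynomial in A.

A^7 - A^3 - A^-5

Derivation:
Braid: s1^-1 s1^-1 s1^-1 on 2 strands, 3 crossings.
Writhe w = (#positive) - (#negative) = 0 - 3 = -3.
Enumerate smoothing states for the bracket polynomial. There are 2^3 = 8 states.
For each crossing: s=0 is the vertical smoothing, s=1 horizontal. Crossing k contributes A^(sign_k * (1 - 2*s_k)); loop factor d = -A^2 - A^-2.
  state 000: A-exp=-3, loops=2, term = A^-3 * d^1
  state 001: A-exp=-1, loops=1, term = A^-1 * d^0
  state 010: A-exp=-1, loops=1, term = A^-1 * d^0
  state 011: A-exp=+1, loops=2, term = A^1 * d^1
  state 100: A-exp=-1, loops=1, term = A^-1 * d^0
  state 101: A-exp=+1, loops=2, term = A^1 * d^1
  state 110: A-exp=+1, loops=2, term = A^1 * d^1
  state 111: A-exp=+3, loops=3, term = A^3 * d^2
Collect the terms by A-exponent (count of states per loop number):
Powers of d = -A^2 - A^-2: d^2 = A^4 + 2 + A^-4.
  A^3 * (d^2) = A^7 + 2*A^3 + A^-1
  A^1 * (3*d) = -3*A^3 - 3*A^-1
  A^-1 * (3) = 3*A^-1
  A^-3 * (d) = -A^-1 - A^-5
Summing the groups: <K> = A^7 - A^3 - A^-5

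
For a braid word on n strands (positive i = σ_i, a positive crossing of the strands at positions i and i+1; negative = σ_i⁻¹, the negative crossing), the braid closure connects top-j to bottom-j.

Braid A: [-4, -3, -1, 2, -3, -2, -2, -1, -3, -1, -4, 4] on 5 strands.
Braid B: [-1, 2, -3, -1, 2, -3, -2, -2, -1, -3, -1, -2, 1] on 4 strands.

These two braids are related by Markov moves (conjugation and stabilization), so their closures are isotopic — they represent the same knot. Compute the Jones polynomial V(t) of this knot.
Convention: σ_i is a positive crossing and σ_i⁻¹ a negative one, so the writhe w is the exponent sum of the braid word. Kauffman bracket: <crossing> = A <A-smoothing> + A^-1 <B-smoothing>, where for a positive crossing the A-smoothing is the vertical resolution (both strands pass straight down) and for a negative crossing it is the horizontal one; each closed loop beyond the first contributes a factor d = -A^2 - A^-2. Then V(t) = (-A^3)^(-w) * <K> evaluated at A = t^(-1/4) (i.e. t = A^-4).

Markov-equivalent braids have isotopic closures, hence identical knot invariants. Strip the Markov moves from each word to reach a common short braid β, then compute V(t) once on β.
Braid A: s4^-1 s3^-1 s1^-1 s2 s3^-1 s2^-1 s2^-1 s1^-1 s3^-1 s1^-1 s4^-1 s4 on 5 strands reduces by inverse Markov moves (closure unchanged at each step):
  Deconjugate: the word is γ·β·γ⁻¹ with γ = s4^-1 (prefix) and γ⁻¹ = s4 (suffix); strip both.
  Destabilize: the word has the form β·s4^-1 where s4^-1 occurs only as the final letter (β ∈ B_4); drop it and the last strand → 4 strands.
Reduced to β = s3^-1 s1^-1 s2 s3^-1 s2^-1 s2^-1 s1^-1 s3^-1 s1^-1 on 4 strands, 9 crossings.
Braid B: s1^-1 s2 s3^-1 s1^-1 s2 s3^-1 s2^-1 s2^-1 s1^-1 s3^-1 s1^-1 s2^-1 s1 on 4 strands reduces by inverse Markov moves (closure unchanged at each step):
  Deconjugate: the word is γ·β·γ⁻¹ with γ = s1^-1 s2 (prefix) and γ⁻¹ = s2^-1 s1 (suffix); strip both.
Reduced to β = s3^-1 s1^-1 s2 s3^-1 s2^-1 s2^-1 s1^-1 s3^-1 s1^-1 on 4 strands, 9 crossings.
Both give the same β = s3^-1 s1^-1 s2 s3^-1 s2^-1 s2^-1 s1^-1 s3^-1 s1^-1 on 4 strands, so one state sum suffices:
Braid: s3^-1 s1^-1 s2 s3^-1 s2^-1 s2^-1 s1^-1 s3^-1 s1^-1 on 4 strands, 9 crossings.
Writhe w = (#positive) - (#negative) = 1 - 8 = -7.
Computing the Kauffman bracket via state sum. There are 2^9 = 512 states.
For each crossing: s=0 is the vertical smoothing, s=1 horizontal. Crossing k contributes A^(sign_k * (1 - 2*s_k)); loop factor d = -A^2 - A^-2.
Tabulate the states by total A-exponent and number of loops L (A-exp: L × count):
  A^9: L=6 ×1
  A^7: L=5 ×9
  A^5: L=4 ×34, L=6 ×2
  A^3: L=3 ×67, L=5 ×17
  A^1: L=2 ×69, L=4 ×56, L=6 ×1
  A^-1: L=1 ×30, L=3 ×88, L=5 ×8
  A^-3: L=2 ×61, L=4 ×23
  A^-5: L=1 ×9, L=3 ×26, L=5 ×1
  A^-7: L=2 ×6, L=4 ×3
  A^-9: L=3 ×1
Each group contributes A^e * Σ count * d^(L-1):
Powers of d = -A^2 - A^-2: d^2 = A^4 + 2 + A^-4; d^3 = -A^6 - 3*A^2 - 3*A^-2 - A^-6; d^4 = A^8 + 4*A^4 + 6 + 4*A^-4 + A^-8; d^5 = -A^10 - 5*A^6 - 10*A^2 - 10*A^-2 - 5*A^-6 - A^-10.
  A^9 * (d^5) = -A^19 - 5*A^15 - 10*A^11 - 10*A^7 - 5*A^3 - A^-1
  A^7 * (9*d^4) = 9*A^15 + 36*A^11 + 54*A^7 + 36*A^3 + 9*A^-1
  A^5 * (34*d^3 + 2*d^5) = -2*A^15 - 44*A^11 - 122*A^7 - 122*A^3 - 44*A^-1 - 2*A^-5
  A^3 * (67*d^2 + 17*d^4) = 17*A^11 + 135*A^7 + 236*A^3 + 135*A^-1 + 17*A^-5
  A^1 * (69*d + 56*d^3 + d^5) = -A^11 - 61*A^7 - 247*A^3 - 247*A^-1 - 61*A^-5 - A^-9
  A^-1 * (30 + 88*d^2 + 8*d^4) = 8*A^7 + 120*A^3 + 254*A^-1 + 120*A^-5 + 8*A^-9
  A^-3 * (61*d + 23*d^3) = -23*A^3 - 130*A^-1 - 130*A^-5 - 23*A^-9
  A^-5 * (9 + 26*d^2 + d^4) = A^3 + 30*A^-1 + 67*A^-5 + 30*A^-9 + A^-13
  A^-7 * (6*d + 3*d^3) = -3*A^-1 - 15*A^-5 - 15*A^-9 - 3*A^-13
  A^-9 * (d^2) = A^-5 + 2*A^-9 + A^-13
Summing the groups: <K> = -A^19 + 2*A^15 - 2*A^11 + 4*A^7 - 4*A^3 + 3*A^-1 - 3*A^-5 + A^-9 - A^-13
Normalise by the writhe: (-A^3)^(-w) = (-A^3)^(7) = -A^21, so f(A) = -A^21 * <K> = A^40 - 2*A^36 + 2*A^32 - 4*A^28 + 4*A^24 - 3*A^20 + 3*A^16 - A^12 + A^8.
Substitute A = t^(-1/4), i.e. A^e → t^(-e/4): V(t) = t^-2 - t^-3 + 3*t^-4 - 3*t^-5 + 4*t^-6 - 4*t^-7 + 2*t^-8 - 2*t^-9 + t^-10

Answer: t^-2 - t^-3 + 3*t^-4 - 3*t^-5 + 4*t^-6 - 4*t^-7 + 2*t^-8 - 2*t^-9 + t^-10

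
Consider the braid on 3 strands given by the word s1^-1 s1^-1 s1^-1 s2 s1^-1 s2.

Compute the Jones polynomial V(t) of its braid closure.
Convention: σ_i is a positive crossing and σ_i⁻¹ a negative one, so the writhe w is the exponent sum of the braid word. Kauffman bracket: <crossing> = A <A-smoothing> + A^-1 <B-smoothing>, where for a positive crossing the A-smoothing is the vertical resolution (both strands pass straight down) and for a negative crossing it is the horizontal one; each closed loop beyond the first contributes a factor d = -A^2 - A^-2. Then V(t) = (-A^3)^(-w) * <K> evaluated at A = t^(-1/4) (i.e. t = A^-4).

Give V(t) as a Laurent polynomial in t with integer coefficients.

t - 1 + 2*t^-1 - 2*t^-2 + 2*t^-3 - 2*t^-4 + t^-5

Derivation:
Braid: s1^-1 s1^-1 s1^-1 s2 s1^-1 s2 on 3 strands, 6 crossings.
Writhe w = (#positive) - (#negative) = 2 - 4 = -2.
Enumerate smoothing states for the bracket polynomial. There are 2^6 = 64 states.
Each crossing splits two ways (0=vertical, 1=horizontal). The state's weight is A^(#A-smoothings - #B-smoothings) * d^(loops - 1).
Tabulate the states by total A-exponent and number of loops L (A-exp: L × count):
  A^6: L=5 ×1
  A^4: L=4 ×6
  A^2: L=3 ×15
  A^0: L=2 ×19, L=4 ×1
  A^-2: L=1 ×11, L=3 ×4
  A^-4: L=2 ×6
  A^-6: L=3 ×1
Each group contributes A^e * Σ count * d^(L-1):
Powers of d = -A^2 - A^-2: d^2 = A^4 + 2 + A^-4; d^3 = -A^6 - 3*A^2 - 3*A^-2 - A^-6; d^4 = A^8 + 4*A^4 + 6 + 4*A^-4 + A^-8.
  A^6 * (d^4) = A^14 + 4*A^10 + 6*A^6 + 4*A^2 + A^-2
  A^4 * (6*d^3) = -6*A^10 - 18*A^6 - 18*A^2 - 6*A^-2
  A^2 * (15*d^2) = 15*A^6 + 30*A^2 + 15*A^-2
  A^0 * (19*d + d^3) = -A^6 - 22*A^2 - 22*A^-2 - A^-6
  A^-2 * (11 + 4*d^2) = 4*A^2 + 19*A^-2 + 4*A^-6
  A^-4 * (6*d) = -6*A^-2 - 6*A^-6
  A^-6 * (d^2) = A^-2 + 2*A^-6 + A^-10
Summing the groups: <K> = A^14 - 2*A^10 + 2*A^6 - 2*A^2 + 2*A^-2 - A^-6 + A^-10
Normalise by the writhe: (-A^3)^(-w) = (-A^3)^(2) = A^6, so f(A) = A^6 * <K> = A^20 - 2*A^16 + 2*A^12 - 2*A^8 + 2*A^4 - 1 + A^-4.
Substitute A = t^(-1/4), i.e. A^e → t^(-e/4): V(t) = t - 1 + 2*t^-1 - 2*t^-2 + 2*t^-3 - 2*t^-4 + t^-5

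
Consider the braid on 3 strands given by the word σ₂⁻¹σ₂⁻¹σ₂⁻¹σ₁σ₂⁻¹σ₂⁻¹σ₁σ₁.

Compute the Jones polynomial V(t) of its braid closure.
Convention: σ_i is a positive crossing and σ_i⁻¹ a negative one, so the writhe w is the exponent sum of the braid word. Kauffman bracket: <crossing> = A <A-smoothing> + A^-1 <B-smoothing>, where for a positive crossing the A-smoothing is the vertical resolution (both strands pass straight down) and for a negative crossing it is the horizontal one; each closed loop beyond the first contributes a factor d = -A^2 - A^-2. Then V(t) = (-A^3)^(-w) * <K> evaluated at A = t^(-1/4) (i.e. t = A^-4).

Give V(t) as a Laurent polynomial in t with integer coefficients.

Braid: s2^-1 s2^-1 s2^-1 s1 s2^-1 s2^-1 s1 s1 on 3 strands, 8 crossings.
Writhe w = (#positive) - (#negative) = 3 - 5 = -2.
State-sum expansion of <K>. There are 2^8 = 256 states.
Smooth each crossing (0=||, 1=⌣⌢); contribution A^(Σ sign_k(1-2s_k)) * d^(L-1).
Tabulate the states by total A-exponent and number of loops L (A-exp: L × count):
  A^8: L=6 ×1
  A^6: L=5 ×8
  A^4: L=4 ×27, L=6 ×1
  A^2: L=3 ×50, L=5 ×6
  A^0: L=2 ×53, L=4 ×17
  A^-2: L=1 ×27, L=3 ×28, L=5 ×1
  A^-4: L=2 ×24, L=4 ×4
  A^-6: L=3 ×8
  A^-8: L=4 ×1
Each group contributes A^e * Σ count * d^(L-1):
Powers of d = -A^2 - A^-2: d^2 = A^4 + 2 + A^-4; d^3 = -A^6 - 3*A^2 - 3*A^-2 - A^-6; d^4 = A^8 + 4*A^4 + 6 + 4*A^-4 + A^-8; d^5 = -A^10 - 5*A^6 - 10*A^2 - 10*A^-2 - 5*A^-6 - A^-10.
  A^8 * (d^5) = -A^18 - 5*A^14 - 10*A^10 - 10*A^6 - 5*A^2 - A^-2
  A^6 * (8*d^4) = 8*A^14 + 32*A^10 + 48*A^6 + 32*A^2 + 8*A^-2
  A^4 * (27*d^3 + d^5) = -A^14 - 32*A^10 - 91*A^6 - 91*A^2 - 32*A^-2 - A^-6
  A^2 * (50*d^2 + 6*d^4) = 6*A^10 + 74*A^6 + 136*A^2 + 74*A^-2 + 6*A^-6
  A^0 * (53*d + 17*d^3) = -17*A^6 - 104*A^2 - 104*A^-2 - 17*A^-6
  A^-2 * (27 + 28*d^2 + d^4) = A^6 + 32*A^2 + 89*A^-2 + 32*A^-6 + A^-10
  A^-4 * (24*d + 4*d^3) = -4*A^2 - 36*A^-2 - 36*A^-6 - 4*A^-10
  A^-6 * (8*d^2) = 8*A^-2 + 16*A^-6 + 8*A^-10
  A^-8 * (d^3) = -A^-2 - 3*A^-6 - 3*A^-10 - A^-14
Summing the groups: <K> = -A^18 + 2*A^14 - 4*A^10 + 5*A^6 - 4*A^2 + 5*A^-2 - 3*A^-6 + 2*A^-10 - A^-14
Normalise by the writhe: (-A^3)^(-w) = (-A^3)^(2) = A^6, so f(A) = A^6 * <K> = -A^24 + 2*A^20 - 4*A^16 + 5*A^12 - 4*A^8 + 5*A^4 - 3 + 2*A^-4 - A^-8.
Substitute A = t^(-1/4), i.e. A^e → t^(-e/4): V(t) = -t^2 + 2*t - 3 + 5*t^-1 - 4*t^-2 + 5*t^-3 - 4*t^-4 + 2*t^-5 - t^-6

Answer: -t^2 + 2*t - 3 + 5*t^-1 - 4*t^-2 + 5*t^-3 - 4*t^-4 + 2*t^-5 - t^-6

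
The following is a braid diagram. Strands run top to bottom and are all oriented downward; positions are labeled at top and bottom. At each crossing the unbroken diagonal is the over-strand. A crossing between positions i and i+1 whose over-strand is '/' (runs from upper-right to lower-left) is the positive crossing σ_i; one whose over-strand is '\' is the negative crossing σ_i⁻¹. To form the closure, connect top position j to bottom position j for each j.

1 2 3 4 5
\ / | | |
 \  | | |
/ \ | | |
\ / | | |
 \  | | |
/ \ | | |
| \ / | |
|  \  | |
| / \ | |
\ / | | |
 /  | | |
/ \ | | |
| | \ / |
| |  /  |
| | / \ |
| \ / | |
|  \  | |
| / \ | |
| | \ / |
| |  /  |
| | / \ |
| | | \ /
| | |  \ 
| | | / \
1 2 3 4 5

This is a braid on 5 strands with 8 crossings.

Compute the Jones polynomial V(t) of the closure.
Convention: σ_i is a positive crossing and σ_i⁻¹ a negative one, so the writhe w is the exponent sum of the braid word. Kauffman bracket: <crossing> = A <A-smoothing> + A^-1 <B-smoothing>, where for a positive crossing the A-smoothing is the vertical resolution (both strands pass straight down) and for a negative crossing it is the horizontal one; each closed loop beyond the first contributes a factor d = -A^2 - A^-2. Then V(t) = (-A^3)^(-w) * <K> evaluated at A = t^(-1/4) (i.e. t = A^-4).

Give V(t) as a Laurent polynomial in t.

Reading the diagram top to bottom ('/'-over between positions i,i+1 = s_i, '\'-over = s_i^-1): braid word = s1^-1 s1^-1 s2^-1 s1 s3 s2^-1 s3 s4^-1.
The presented braid s1^-1 s1^-1 s2^-1 s1 s3 s2^-1 s3 s4^-1 on 5 strands reduces by inverse Markov moves (closure unchanged at each step):
  Destabilize: the word has the form β·s4^-1 where s4^-1 occurs only as the final letter (β ∈ B_4); drop it and the last strand → 4 strands.
Reduced to β = s1^-1 s1^-1 s2^-1 s1 s3 s2^-1 s3 on 4 strands, 7 crossings.
Compute on β:
Braid: s1^-1 s1^-1 s2^-1 s1 s3 s2^-1 s3 on 4 strands, 7 crossings.
Writhe w = (#positive) - (#negative) = 3 - 4 = -1.
Computing the Kauffman bracket via state sum. There are 2^7 = 128 states.
For each crossing: s=0 is the vertical smoothing, s=1 horizontal. Crossing k contributes A^(sign_k * (1 - 2*s_k)); loop factor d = -A^2 - A^-2.
Tabulate the states by total A-exponent and number of loops L (A-exp: L × count):
  A^7: L=4 ×1
  A^5: L=3 ×7
  A^3: L=2 ×17, L=4 ×4
  A^1: L=1 ×14, L=3 ×20, L=5 ×1
  A^-1: L=2 ×27, L=4 ×8
  A^-3: L=1 ×5, L=3 ×15, L=5 ×1
  A^-5: L=2 ×4, L=4 ×3
  A^-7: L=3 ×1
Each group contributes A^e * Σ count * d^(L-1):
Powers of d = -A^2 - A^-2: d^2 = A^4 + 2 + A^-4; d^3 = -A^6 - 3*A^2 - 3*A^-2 - A^-6; d^4 = A^8 + 4*A^4 + 6 + 4*A^-4 + A^-8.
  A^7 * (d^3) = -A^13 - 3*A^9 - 3*A^5 - A
  A^5 * (7*d^2) = 7*A^9 + 14*A^5 + 7*A
  A^3 * (17*d + 4*d^3) = -4*A^9 - 29*A^5 - 29*A - 4*A^-3
  A^1 * (14 + 20*d^2 + d^4) = A^9 + 24*A^5 + 60*A + 24*A^-3 + A^-7
  A^-1 * (27*d + 8*d^3) = -8*A^5 - 51*A - 51*A^-3 - 8*A^-7
  A^-3 * (5 + 15*d^2 + d^4) = A^5 + 19*A + 41*A^-3 + 19*A^-7 + A^-11
  A^-5 * (4*d + 3*d^3) = -3*A - 13*A^-3 - 13*A^-7 - 3*A^-11
  A^-7 * (d^2) = A^-3 + 2*A^-7 + A^-11
Summing the groups: <K> = -A^13 + A^9 - A^5 + 2*A - 2*A^-3 + A^-7 - A^-11
Normalise by the writhe: (-A^3)^(-w) = (-A^3)^(1) = -A^3, so f(A) = -A^3 * <K> = A^16 - A^12 + A^8 - 2*A^4 + 2 - A^-4 + A^-8.
Substitute A = t^(-1/4), i.e. A^e → t^(-e/4): V(t) = t^2 - t + 2 - 2*t^-1 + t^-2 - t^-3 + t^-4

Answer: t^2 - t + 2 - 2*t^-1 + t^-2 - t^-3 + t^-4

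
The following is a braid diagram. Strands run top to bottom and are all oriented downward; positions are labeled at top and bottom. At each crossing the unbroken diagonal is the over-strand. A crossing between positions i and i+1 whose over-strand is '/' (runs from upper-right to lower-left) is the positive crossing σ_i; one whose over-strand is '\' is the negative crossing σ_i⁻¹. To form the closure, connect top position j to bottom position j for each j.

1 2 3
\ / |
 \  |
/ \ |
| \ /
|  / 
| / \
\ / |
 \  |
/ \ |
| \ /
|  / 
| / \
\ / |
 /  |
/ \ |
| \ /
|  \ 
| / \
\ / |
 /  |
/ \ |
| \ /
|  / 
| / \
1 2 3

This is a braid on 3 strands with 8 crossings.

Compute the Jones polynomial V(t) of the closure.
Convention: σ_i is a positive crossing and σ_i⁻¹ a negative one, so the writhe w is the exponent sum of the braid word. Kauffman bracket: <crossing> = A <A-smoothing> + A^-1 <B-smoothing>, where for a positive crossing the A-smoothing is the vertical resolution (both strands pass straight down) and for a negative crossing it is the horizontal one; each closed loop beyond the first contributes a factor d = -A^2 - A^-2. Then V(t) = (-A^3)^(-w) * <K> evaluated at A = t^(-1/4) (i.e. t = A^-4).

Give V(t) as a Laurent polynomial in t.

-t^5 + t^4 - t^3 + 2*t^2 - t + 2 - t^-1

Derivation:
Reading the diagram top to bottom ('/'-over between positions i,i+1 = s_i, '\'-over = s_i^-1): braid word = s1^-1 s2 s1^-1 s2 s1 s2^-1 s1 s2.
Braid: s1^-1 s2 s1^-1 s2 s1 s2^-1 s1 s2 on 3 strands, 8 crossings.
Writhe w = (#positive) - (#negative) = 5 - 3 = 2.
State-sum expansion of <K>. There are 2^8 = 256 states.
For each crossing: s=0 is the vertical smoothing, s=1 horizontal. Crossing k contributes A^(sign_k * (1 - 2*s_k)); loop factor d = -A^2 - A^-2.
Tabulate the states by total A-exponent and number of loops L (A-exp: L × count):
  A^8: L=2 ×1
  A^6: L=1 ×3, L=3 ×5
  A^4: L=2 ×22, L=4 ×6
  A^2: L=1 ×18, L=3 ×37, L=5 ×1
  A^0: L=2 ×58, L=4 ×12
  A^-2: L=1 ×24, L=3 ×31, L=5 ×1
  A^-4: L=2 ×23, L=4 ×5
  A^-6: L=3 ×8
  A^-8: L=4 ×1
Each group contributes A^e * Σ count * d^(L-1):
Powers of d = -A^2 - A^-2: d^2 = A^4 + 2 + A^-4; d^3 = -A^6 - 3*A^2 - 3*A^-2 - A^-6; d^4 = A^8 + 4*A^4 + 6 + 4*A^-4 + A^-8.
  A^8 * (d) = -A^10 - A^6
  A^6 * (3 + 5*d^2) = 5*A^10 + 13*A^6 + 5*A^2
  A^4 * (22*d + 6*d^3) = -6*A^10 - 40*A^6 - 40*A^2 - 6*A^-2
  A^2 * (18 + 37*d^2 + d^4) = A^10 + 41*A^6 + 98*A^2 + 41*A^-2 + A^-6
  A^0 * (58*d + 12*d^3) = -12*A^6 - 94*A^2 - 94*A^-2 - 12*A^-6
  A^-2 * (24 + 31*d^2 + d^4) = A^6 + 35*A^2 + 92*A^-2 + 35*A^-6 + A^-10
  A^-4 * (23*d + 5*d^3) = -5*A^2 - 38*A^-2 - 38*A^-6 - 5*A^-10
  A^-6 * (8*d^2) = 8*A^-2 + 16*A^-6 + 8*A^-10
  A^-8 * (d^3) = -A^-2 - 3*A^-6 - 3*A^-10 - A^-14
Summing the groups: <K> = -A^10 + 2*A^6 - A^2 + 2*A^-2 - A^-6 + A^-10 - A^-14
Normalise by the writhe: (-A^3)^(-w) = (-A^3)^(-2) = A^-6, so f(A) = A^-6 * <K> = -A^4 + 2 - A^-4 + 2*A^-8 - A^-12 + A^-16 - A^-20.
Substitute A = t^(-1/4), i.e. A^e → t^(-e/4): V(t) = -t^5 + t^4 - t^3 + 2*t^2 - t + 2 - t^-1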